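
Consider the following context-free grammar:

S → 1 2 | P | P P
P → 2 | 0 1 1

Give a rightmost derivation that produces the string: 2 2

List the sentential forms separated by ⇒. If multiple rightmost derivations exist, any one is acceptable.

S ⇒ P P ⇒ P 2 ⇒ 2 2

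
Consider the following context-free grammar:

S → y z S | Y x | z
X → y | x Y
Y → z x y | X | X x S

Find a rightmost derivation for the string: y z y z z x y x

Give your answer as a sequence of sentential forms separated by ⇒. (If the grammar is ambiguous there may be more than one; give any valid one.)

S ⇒ y z S ⇒ y z y z S ⇒ y z y z Y x ⇒ y z y z z x y x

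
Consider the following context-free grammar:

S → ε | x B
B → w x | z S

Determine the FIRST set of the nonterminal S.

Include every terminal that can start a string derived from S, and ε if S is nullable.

We compute FIRST(S) using the standard algorithm.
FIRST(B) = {w, z}
FIRST(S) = {x, ε}
Therefore, FIRST(S) = {x, ε}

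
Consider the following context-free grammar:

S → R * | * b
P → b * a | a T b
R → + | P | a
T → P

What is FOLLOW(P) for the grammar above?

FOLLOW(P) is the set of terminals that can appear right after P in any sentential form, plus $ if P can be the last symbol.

We compute FOLLOW(P) using the standard algorithm.
FOLLOW(S) starts with {$}.
FIRST(P) = {a, b}
FIRST(R) = {+, a, b}
FIRST(S) = {*, +, a, b}
FIRST(T) = {a, b}
FOLLOW(P) = {*, b}
FOLLOW(R) = {*}
FOLLOW(S) = {$}
FOLLOW(T) = {b}
Therefore, FOLLOW(P) = {*, b}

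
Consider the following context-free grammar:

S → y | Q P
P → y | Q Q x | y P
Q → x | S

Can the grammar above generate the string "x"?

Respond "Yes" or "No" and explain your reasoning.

No - no valid derivation exists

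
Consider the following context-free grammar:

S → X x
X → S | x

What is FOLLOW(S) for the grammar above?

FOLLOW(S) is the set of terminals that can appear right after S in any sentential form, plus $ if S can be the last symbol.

We compute FOLLOW(S) using the standard algorithm.
FOLLOW(S) starts with {$}.
FIRST(S) = {x}
FIRST(X) = {x}
FOLLOW(S) = {$, x}
FOLLOW(X) = {x}
Therefore, FOLLOW(S) = {$, x}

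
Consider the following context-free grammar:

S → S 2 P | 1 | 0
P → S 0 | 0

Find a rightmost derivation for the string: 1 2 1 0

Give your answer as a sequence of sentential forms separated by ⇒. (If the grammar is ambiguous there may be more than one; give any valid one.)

S ⇒ S 2 P ⇒ S 2 S 0 ⇒ S 2 1 0 ⇒ 1 2 1 0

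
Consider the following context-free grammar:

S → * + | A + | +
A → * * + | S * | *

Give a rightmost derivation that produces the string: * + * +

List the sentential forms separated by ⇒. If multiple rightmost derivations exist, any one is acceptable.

S ⇒ A + ⇒ S * + ⇒ * + * +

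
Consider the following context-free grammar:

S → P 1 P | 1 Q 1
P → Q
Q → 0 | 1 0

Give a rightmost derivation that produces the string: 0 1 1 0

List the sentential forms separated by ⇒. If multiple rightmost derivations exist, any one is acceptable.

S ⇒ P 1 P ⇒ P 1 Q ⇒ P 1 1 0 ⇒ Q 1 1 0 ⇒ 0 1 1 0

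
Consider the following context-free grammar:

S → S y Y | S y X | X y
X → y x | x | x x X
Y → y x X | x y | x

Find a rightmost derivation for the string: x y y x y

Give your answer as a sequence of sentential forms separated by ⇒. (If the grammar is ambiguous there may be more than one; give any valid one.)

S ⇒ S y Y ⇒ S y x y ⇒ X y y x y ⇒ x y y x y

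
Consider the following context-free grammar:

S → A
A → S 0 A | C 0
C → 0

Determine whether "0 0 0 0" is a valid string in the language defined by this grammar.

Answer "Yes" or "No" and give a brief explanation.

No - no valid derivation exists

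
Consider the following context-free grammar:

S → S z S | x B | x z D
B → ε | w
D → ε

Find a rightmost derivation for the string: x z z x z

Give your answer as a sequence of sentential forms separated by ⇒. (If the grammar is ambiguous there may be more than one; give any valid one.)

S ⇒ S z S ⇒ S z x z D ⇒ S z x z ⇒ x z D z x z ⇒ x z z x z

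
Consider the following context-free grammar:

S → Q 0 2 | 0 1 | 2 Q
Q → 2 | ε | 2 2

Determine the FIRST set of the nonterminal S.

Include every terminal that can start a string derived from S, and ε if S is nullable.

We compute FIRST(S) using the standard algorithm.
FIRST(Q) = {2, ε}
FIRST(S) = {0, 2}
Therefore, FIRST(S) = {0, 2}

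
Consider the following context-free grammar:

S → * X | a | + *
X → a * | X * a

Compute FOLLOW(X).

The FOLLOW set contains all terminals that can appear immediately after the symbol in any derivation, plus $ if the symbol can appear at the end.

We compute FOLLOW(X) using the standard algorithm.
FOLLOW(S) starts with {$}.
FIRST(S) = {*, +, a}
FIRST(X) = {a}
FOLLOW(S) = {$}
FOLLOW(X) = {$, *}
Therefore, FOLLOW(X) = {$, *}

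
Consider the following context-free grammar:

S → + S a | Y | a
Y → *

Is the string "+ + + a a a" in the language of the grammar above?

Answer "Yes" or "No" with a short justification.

No - no valid derivation exists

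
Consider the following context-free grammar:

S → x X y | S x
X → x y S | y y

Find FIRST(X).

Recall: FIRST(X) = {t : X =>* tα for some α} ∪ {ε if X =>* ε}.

We compute FIRST(X) using the standard algorithm.
FIRST(S) = {x}
FIRST(X) = {x, y}
Therefore, FIRST(X) = {x, y}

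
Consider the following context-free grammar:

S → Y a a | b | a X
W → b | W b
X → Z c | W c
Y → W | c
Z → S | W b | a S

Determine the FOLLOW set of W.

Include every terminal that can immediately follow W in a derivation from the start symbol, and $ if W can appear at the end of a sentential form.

We compute FOLLOW(W) using the standard algorithm.
FOLLOW(S) starts with {$}.
FIRST(S) = {a, b, c}
FIRST(W) = {b}
FIRST(X) = {a, b, c}
FIRST(Y) = {b, c}
FIRST(Z) = {a, b, c}
FOLLOW(S) = {$, c}
FOLLOW(W) = {a, b, c}
FOLLOW(X) = {$, c}
FOLLOW(Y) = {a}
FOLLOW(Z) = {c}
Therefore, FOLLOW(W) = {a, b, c}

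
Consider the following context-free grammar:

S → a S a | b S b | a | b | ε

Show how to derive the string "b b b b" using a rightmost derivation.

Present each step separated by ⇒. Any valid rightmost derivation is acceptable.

S ⇒ b S b ⇒ b b S b b ⇒ b b b b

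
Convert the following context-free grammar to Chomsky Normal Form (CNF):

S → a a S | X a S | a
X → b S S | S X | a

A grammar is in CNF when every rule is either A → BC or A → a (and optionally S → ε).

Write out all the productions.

TA → a; S → a; TB → b; X → a; S → TA X0; X0 → TA S; S → X X1; X1 → TA S; X → TB X2; X2 → S S; X → S X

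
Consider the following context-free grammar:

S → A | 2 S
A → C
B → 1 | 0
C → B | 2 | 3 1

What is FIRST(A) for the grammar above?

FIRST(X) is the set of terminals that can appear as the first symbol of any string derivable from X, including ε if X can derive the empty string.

We compute FIRST(A) using the standard algorithm.
FIRST(A) = {0, 1, 2, 3}
FIRST(B) = {0, 1}
FIRST(C) = {0, 1, 2, 3}
FIRST(S) = {0, 1, 2, 3}
Therefore, FIRST(A) = {0, 1, 2, 3}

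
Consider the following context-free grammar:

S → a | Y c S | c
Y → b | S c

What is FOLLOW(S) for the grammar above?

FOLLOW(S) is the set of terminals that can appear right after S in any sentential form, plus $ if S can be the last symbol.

We compute FOLLOW(S) using the standard algorithm.
FOLLOW(S) starts with {$}.
FIRST(S) = {a, b, c}
FIRST(Y) = {a, b, c}
FOLLOW(S) = {$, c}
FOLLOW(Y) = {c}
Therefore, FOLLOW(S) = {$, c}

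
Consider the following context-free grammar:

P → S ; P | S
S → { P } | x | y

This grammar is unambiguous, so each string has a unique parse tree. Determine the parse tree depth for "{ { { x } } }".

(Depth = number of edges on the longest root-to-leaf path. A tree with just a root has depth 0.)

8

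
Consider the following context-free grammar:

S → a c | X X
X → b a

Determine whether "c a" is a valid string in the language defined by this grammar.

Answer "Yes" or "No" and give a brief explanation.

No - no valid derivation exists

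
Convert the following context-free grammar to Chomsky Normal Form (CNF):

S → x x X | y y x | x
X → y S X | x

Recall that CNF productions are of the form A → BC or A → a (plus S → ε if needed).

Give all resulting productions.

TX → x; TY → y; S → x; X → x; S → TX X0; X0 → TX X; S → TY X1; X1 → TY TX; X → TY X2; X2 → S X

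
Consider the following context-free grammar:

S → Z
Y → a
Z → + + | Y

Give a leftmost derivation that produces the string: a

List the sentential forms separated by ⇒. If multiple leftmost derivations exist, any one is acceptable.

S ⇒ Z ⇒ Y ⇒ a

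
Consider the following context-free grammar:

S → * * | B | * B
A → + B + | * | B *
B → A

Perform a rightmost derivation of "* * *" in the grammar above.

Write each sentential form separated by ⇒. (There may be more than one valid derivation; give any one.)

S ⇒ * B ⇒ * A ⇒ * B * ⇒ * A * ⇒ * * *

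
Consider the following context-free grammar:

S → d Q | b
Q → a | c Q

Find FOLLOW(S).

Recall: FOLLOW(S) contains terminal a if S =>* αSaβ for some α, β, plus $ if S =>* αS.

We compute FOLLOW(S) using the standard algorithm.
FOLLOW(S) starts with {$}.
FIRST(Q) = {a, c}
FIRST(S) = {b, d}
FOLLOW(Q) = {$}
FOLLOW(S) = {$}
Therefore, FOLLOW(S) = {$}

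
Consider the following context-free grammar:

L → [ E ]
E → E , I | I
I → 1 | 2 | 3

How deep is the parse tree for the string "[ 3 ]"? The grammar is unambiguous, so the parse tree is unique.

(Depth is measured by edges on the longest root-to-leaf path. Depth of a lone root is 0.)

3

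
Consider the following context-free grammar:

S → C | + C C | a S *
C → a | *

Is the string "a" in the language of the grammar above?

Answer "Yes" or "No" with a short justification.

Yes - a valid derivation exists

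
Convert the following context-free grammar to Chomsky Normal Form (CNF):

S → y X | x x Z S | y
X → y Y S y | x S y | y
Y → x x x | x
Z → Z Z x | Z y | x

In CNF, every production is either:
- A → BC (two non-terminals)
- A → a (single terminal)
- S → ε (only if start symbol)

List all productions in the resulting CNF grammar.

TY → y; TX → x; S → y; X → y; Y → x; Z → x; S → TY X; S → TX X0; X0 → TX X1; X1 → Z S; X → TY X2; X2 → Y X3; X3 → S TY; X → TX X4; X4 → S TY; Y → TX X5; X5 → TX TX; Z → Z X6; X6 → Z TX; Z → Z TY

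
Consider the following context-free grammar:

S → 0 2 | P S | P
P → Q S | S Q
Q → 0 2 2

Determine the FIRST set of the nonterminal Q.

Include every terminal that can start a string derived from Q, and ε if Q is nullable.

We compute FIRST(Q) using the standard algorithm.
FIRST(P) = {0}
FIRST(Q) = {0}
FIRST(S) = {0}
Therefore, FIRST(Q) = {0}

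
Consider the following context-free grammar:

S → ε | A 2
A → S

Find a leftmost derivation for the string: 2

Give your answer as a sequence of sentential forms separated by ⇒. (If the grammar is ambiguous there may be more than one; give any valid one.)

S ⇒ A 2 ⇒ S 2 ⇒ 2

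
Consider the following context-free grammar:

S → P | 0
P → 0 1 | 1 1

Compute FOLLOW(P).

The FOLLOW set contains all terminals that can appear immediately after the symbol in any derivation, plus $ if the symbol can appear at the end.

We compute FOLLOW(P) using the standard algorithm.
FOLLOW(S) starts with {$}.
FIRST(P) = {0, 1}
FIRST(S) = {0, 1}
FOLLOW(P) = {$}
FOLLOW(S) = {$}
Therefore, FOLLOW(P) = {$}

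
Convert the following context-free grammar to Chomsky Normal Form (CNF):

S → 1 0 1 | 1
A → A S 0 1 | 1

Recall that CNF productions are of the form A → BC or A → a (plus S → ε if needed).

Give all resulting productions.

T1 → 1; T0 → 0; S → 1; A → 1; S → T1 X0; X0 → T0 T1; A → A X1; X1 → S X2; X2 → T0 T1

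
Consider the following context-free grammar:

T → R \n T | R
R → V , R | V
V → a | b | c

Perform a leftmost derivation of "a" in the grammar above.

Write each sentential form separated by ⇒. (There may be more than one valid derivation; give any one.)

T ⇒ R ⇒ V ⇒ a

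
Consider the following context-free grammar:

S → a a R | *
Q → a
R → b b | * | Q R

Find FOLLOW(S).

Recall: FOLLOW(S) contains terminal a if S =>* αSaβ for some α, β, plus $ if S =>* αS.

We compute FOLLOW(S) using the standard algorithm.
FOLLOW(S) starts with {$}.
FIRST(Q) = {a}
FIRST(R) = {*, a, b}
FIRST(S) = {*, a}
FOLLOW(Q) = {*, a, b}
FOLLOW(R) = {$}
FOLLOW(S) = {$}
Therefore, FOLLOW(S) = {$}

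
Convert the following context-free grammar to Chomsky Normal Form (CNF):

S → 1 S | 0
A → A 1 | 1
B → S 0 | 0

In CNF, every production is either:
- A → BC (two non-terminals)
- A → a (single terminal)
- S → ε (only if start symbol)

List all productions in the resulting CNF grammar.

T1 → 1; S → 0; A → 1; T0 → 0; B → 0; S → T1 S; A → A T1; B → S T0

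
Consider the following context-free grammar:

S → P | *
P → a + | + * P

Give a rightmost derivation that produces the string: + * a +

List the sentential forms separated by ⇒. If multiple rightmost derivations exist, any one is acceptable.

S ⇒ P ⇒ + * P ⇒ + * a +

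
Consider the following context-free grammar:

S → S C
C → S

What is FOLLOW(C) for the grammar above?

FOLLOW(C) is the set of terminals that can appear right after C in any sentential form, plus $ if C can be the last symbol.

We compute FOLLOW(C) using the standard algorithm.
FOLLOW(S) starts with {$}.
FIRST(C) = {}
FIRST(S) = {}
FOLLOW(C) = {$}
FOLLOW(S) = {$}
Therefore, FOLLOW(C) = {$}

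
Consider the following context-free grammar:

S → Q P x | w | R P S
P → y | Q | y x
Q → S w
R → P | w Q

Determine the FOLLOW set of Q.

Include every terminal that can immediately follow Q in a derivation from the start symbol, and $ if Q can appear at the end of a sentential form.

We compute FOLLOW(Q) using the standard algorithm.
FOLLOW(S) starts with {$}.
FIRST(P) = {w, y}
FIRST(Q) = {w, y}
FIRST(R) = {w, y}
FIRST(S) = {w, y}
FOLLOW(P) = {w, x, y}
FOLLOW(Q) = {w, x, y}
FOLLOW(R) = {w, y}
FOLLOW(S) = {$, w}
Therefore, FOLLOW(Q) = {w, x, y}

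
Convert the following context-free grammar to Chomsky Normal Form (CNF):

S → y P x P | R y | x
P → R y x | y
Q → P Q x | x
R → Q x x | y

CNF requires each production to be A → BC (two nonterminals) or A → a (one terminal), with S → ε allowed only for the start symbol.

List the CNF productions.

TY → y; TX → x; S → x; P → y; Q → x; R → y; S → TY X0; X0 → P X1; X1 → TX P; S → R TY; P → R X2; X2 → TY TX; Q → P X3; X3 → Q TX; R → Q X4; X4 → TX TX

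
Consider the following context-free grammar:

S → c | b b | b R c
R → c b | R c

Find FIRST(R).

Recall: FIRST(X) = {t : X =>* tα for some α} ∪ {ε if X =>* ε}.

We compute FIRST(R) using the standard algorithm.
FIRST(R) = {c}
FIRST(S) = {b, c}
Therefore, FIRST(R) = {c}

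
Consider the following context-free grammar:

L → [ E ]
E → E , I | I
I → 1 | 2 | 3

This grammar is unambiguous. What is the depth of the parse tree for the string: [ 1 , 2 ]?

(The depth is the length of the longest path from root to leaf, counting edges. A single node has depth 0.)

4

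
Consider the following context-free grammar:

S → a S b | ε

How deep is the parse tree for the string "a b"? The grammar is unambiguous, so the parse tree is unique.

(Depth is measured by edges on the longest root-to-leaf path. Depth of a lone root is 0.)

2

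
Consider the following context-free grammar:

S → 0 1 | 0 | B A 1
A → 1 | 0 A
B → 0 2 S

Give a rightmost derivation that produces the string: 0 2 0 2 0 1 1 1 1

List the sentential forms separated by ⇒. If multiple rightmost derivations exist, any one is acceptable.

S ⇒ B A 1 ⇒ B 1 1 ⇒ 0 2 S 1 1 ⇒ 0 2 B A 1 1 1 ⇒ 0 2 B 1 1 1 1 ⇒ 0 2 0 2 S 1 1 1 1 ⇒ 0 2 0 2 0 1 1 1 1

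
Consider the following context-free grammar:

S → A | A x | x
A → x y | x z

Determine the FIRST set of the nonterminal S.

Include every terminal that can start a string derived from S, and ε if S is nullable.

We compute FIRST(S) using the standard algorithm.
FIRST(A) = {x}
FIRST(S) = {x}
Therefore, FIRST(S) = {x}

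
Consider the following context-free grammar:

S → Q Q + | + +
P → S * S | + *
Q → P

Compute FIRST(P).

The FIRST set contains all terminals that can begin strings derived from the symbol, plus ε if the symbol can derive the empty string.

We compute FIRST(P) using the standard algorithm.
FIRST(P) = {+}
FIRST(Q) = {+}
FIRST(S) = {+}
Therefore, FIRST(P) = {+}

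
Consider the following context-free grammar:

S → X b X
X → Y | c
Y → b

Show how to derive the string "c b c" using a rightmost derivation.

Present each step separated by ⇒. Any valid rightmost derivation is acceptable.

S ⇒ X b X ⇒ X b c ⇒ c b c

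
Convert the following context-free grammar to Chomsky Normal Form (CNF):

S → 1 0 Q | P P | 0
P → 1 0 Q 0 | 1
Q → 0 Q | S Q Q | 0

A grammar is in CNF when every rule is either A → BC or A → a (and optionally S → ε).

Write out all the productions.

T1 → 1; T0 → 0; S → 0; P → 1; Q → 0; S → T1 X0; X0 → T0 Q; S → P P; P → T1 X1; X1 → T0 X2; X2 → Q T0; Q → T0 Q; Q → S X3; X3 → Q Q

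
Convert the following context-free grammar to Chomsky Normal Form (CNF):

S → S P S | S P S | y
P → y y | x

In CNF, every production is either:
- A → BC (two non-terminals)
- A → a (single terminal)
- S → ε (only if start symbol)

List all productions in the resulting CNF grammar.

S → y; TY → y; P → x; S → S X0; X0 → P S; S → S X1; X1 → P S; P → TY TY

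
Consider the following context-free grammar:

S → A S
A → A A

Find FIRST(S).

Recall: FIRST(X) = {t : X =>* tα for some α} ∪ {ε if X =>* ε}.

We compute FIRST(S) using the standard algorithm.
FIRST(A) = {}
FIRST(S) = {}
Therefore, FIRST(S) = {}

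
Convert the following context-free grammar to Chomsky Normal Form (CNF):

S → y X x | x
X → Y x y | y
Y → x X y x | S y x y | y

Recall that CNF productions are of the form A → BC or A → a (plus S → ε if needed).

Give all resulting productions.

TY → y; TX → x; S → x; X → y; Y → y; S → TY X0; X0 → X TX; X → Y X1; X1 → TX TY; Y → TX X2; X2 → X X3; X3 → TY TX; Y → S X4; X4 → TY X5; X5 → TX TY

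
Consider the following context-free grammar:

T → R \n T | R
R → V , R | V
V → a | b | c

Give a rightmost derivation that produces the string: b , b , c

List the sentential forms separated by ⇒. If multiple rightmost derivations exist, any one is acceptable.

T ⇒ R ⇒ V , R ⇒ V , V , R ⇒ V , V , V ⇒ V , V , c ⇒ V , b , c ⇒ b , b , c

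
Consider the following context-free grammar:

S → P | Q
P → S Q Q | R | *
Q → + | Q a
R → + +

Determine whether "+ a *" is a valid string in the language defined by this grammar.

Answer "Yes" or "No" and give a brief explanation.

No - no valid derivation exists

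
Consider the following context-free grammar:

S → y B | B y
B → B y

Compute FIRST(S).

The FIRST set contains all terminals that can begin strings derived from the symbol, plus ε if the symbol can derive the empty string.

We compute FIRST(S) using the standard algorithm.
FIRST(B) = {}
FIRST(S) = {y}
Therefore, FIRST(S) = {y}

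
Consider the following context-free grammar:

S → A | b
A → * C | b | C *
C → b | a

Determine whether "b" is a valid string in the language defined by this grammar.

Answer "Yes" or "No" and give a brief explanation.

Yes - a valid derivation exists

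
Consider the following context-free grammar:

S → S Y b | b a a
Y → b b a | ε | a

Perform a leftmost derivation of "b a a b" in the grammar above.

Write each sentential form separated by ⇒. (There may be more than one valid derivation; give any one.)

S ⇒ S Y b ⇒ b a a Y b ⇒ b a a b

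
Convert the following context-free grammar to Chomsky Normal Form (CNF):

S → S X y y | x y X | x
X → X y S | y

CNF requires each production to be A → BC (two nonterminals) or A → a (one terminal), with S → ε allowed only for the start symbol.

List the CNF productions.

TY → y; TX → x; S → x; X → y; S → S X0; X0 → X X1; X1 → TY TY; S → TX X2; X2 → TY X; X → X X3; X3 → TY S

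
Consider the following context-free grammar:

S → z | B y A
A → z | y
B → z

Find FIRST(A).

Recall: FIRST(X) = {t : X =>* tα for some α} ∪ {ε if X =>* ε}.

We compute FIRST(A) using the standard algorithm.
FIRST(A) = {y, z}
FIRST(B) = {z}
FIRST(S) = {z}
Therefore, FIRST(A) = {y, z}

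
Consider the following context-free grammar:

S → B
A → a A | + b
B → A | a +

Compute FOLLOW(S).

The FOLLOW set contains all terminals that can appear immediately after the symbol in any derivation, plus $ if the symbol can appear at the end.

We compute FOLLOW(S) using the standard algorithm.
FOLLOW(S) starts with {$}.
FIRST(A) = {+, a}
FIRST(B) = {+, a}
FIRST(S) = {+, a}
FOLLOW(A) = {$}
FOLLOW(B) = {$}
FOLLOW(S) = {$}
Therefore, FOLLOW(S) = {$}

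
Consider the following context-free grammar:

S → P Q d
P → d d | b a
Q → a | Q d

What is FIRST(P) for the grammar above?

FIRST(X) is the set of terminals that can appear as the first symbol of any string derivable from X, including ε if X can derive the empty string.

We compute FIRST(P) using the standard algorithm.
FIRST(P) = {b, d}
FIRST(Q) = {a}
FIRST(S) = {b, d}
Therefore, FIRST(P) = {b, d}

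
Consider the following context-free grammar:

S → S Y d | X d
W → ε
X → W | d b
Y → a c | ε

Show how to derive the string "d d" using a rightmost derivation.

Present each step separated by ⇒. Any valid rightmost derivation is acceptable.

S ⇒ S Y d ⇒ S d ⇒ X d d ⇒ W d d ⇒ d d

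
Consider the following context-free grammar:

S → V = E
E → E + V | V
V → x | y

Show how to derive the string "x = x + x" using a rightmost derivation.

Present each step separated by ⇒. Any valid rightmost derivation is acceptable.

S ⇒ V = E ⇒ V = E + V ⇒ V = E + x ⇒ V = V + x ⇒ V = x + x ⇒ x = x + x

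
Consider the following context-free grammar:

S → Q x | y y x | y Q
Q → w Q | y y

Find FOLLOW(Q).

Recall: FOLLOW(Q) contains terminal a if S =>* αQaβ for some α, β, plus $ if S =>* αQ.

We compute FOLLOW(Q) using the standard algorithm.
FOLLOW(S) starts with {$}.
FIRST(Q) = {w, y}
FIRST(S) = {w, y}
FOLLOW(Q) = {$, x}
FOLLOW(S) = {$}
Therefore, FOLLOW(Q) = {$, x}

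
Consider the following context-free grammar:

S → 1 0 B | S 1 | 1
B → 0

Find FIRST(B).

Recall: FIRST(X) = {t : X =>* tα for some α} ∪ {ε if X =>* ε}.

We compute FIRST(B) using the standard algorithm.
FIRST(B) = {0}
FIRST(S) = {1}
Therefore, FIRST(B) = {0}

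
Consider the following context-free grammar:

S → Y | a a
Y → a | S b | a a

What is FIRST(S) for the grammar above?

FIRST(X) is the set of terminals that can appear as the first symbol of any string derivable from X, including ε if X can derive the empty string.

We compute FIRST(S) using the standard algorithm.
FIRST(S) = {a}
FIRST(Y) = {a}
Therefore, FIRST(S) = {a}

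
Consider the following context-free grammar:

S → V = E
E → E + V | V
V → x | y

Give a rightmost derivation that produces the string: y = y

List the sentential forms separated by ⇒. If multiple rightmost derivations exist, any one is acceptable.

S ⇒ V = E ⇒ V = V ⇒ V = y ⇒ y = y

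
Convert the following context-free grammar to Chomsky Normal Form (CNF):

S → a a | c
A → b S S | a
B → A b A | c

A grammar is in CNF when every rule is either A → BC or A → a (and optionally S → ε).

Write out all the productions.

TA → a; S → c; TB → b; A → a; B → c; S → TA TA; A → TB X0; X0 → S S; B → A X1; X1 → TB A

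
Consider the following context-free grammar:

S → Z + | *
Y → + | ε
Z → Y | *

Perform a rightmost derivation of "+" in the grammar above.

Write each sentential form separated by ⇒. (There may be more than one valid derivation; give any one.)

S ⇒ Z + ⇒ Y + ⇒ +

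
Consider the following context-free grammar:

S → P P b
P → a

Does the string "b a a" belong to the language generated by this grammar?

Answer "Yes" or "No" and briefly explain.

No - no valid derivation exists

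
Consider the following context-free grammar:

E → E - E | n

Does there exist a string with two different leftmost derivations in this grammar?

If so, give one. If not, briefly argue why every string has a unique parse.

Yes - the string 'n - n - n' has two distinct leftmost derivations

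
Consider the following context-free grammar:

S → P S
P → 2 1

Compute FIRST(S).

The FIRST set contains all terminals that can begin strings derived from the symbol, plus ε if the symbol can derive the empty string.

We compute FIRST(S) using the standard algorithm.
FIRST(P) = {2}
FIRST(S) = {2}
Therefore, FIRST(S) = {2}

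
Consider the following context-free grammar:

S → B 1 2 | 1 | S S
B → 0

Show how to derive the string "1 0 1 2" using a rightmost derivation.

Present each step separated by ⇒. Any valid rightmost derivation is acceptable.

S ⇒ S S ⇒ S B 1 2 ⇒ S 0 1 2 ⇒ 1 0 1 2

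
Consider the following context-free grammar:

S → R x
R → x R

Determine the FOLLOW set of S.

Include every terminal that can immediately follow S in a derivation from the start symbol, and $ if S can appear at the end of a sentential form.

We compute FOLLOW(S) using the standard algorithm.
FOLLOW(S) starts with {$}.
FIRST(R) = {x}
FIRST(S) = {x}
FOLLOW(R) = {x}
FOLLOW(S) = {$}
Therefore, FOLLOW(S) = {$}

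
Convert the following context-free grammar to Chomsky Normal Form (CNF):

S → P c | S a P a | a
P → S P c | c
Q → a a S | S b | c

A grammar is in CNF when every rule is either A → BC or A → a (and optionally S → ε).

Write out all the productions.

TC → c; TA → a; S → a; P → c; TB → b; Q → c; S → P TC; S → S X0; X0 → TA X1; X1 → P TA; P → S X2; X2 → P TC; Q → TA X3; X3 → TA S; Q → S TB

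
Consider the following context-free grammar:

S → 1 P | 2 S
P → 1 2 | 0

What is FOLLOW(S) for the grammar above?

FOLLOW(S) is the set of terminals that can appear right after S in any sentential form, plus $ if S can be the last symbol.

We compute FOLLOW(S) using the standard algorithm.
FOLLOW(S) starts with {$}.
FIRST(P) = {0, 1}
FIRST(S) = {1, 2}
FOLLOW(P) = {$}
FOLLOW(S) = {$}
Therefore, FOLLOW(S) = {$}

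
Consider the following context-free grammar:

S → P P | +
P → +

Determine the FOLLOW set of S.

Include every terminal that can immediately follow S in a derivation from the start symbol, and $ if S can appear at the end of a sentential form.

We compute FOLLOW(S) using the standard algorithm.
FOLLOW(S) starts with {$}.
FIRST(P) = {+}
FIRST(S) = {+}
FOLLOW(P) = {$, +}
FOLLOW(S) = {$}
Therefore, FOLLOW(S) = {$}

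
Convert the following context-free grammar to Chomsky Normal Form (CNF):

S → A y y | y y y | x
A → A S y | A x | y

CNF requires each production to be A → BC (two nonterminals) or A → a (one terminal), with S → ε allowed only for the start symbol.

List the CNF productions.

TY → y; S → x; TX → x; A → y; S → A X0; X0 → TY TY; S → TY X1; X1 → TY TY; A → A X2; X2 → S TY; A → A TX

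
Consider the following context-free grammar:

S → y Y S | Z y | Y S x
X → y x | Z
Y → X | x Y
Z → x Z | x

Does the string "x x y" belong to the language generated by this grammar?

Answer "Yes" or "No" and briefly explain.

Yes - a valid derivation exists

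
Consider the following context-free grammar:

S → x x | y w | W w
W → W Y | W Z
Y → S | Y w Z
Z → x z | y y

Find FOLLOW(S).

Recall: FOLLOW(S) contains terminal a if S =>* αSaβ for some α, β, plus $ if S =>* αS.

We compute FOLLOW(S) using the standard algorithm.
FOLLOW(S) starts with {$}.
FIRST(S) = {x, y}
FIRST(W) = {}
FIRST(Y) = {x, y}
FIRST(Z) = {x, y}
FOLLOW(S) = {$, w, x, y}
FOLLOW(W) = {w, x, y}
FOLLOW(Y) = {w, x, y}
FOLLOW(Z) = {w, x, y}
Therefore, FOLLOW(S) = {$, w, x, y}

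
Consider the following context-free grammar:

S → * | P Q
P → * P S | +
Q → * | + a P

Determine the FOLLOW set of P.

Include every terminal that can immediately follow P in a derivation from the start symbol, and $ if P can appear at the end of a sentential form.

We compute FOLLOW(P) using the standard algorithm.
FOLLOW(S) starts with {$}.
FIRST(P) = {*, +}
FIRST(Q) = {*, +}
FIRST(S) = {*, +}
FOLLOW(P) = {$, *, +}
FOLLOW(Q) = {$, *, +}
FOLLOW(S) = {$, *, +}
Therefore, FOLLOW(P) = {$, *, +}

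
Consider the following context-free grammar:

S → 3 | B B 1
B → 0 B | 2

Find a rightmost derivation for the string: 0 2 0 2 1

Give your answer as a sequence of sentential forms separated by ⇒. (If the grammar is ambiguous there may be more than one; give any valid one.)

S ⇒ B B 1 ⇒ B 0 B 1 ⇒ B 0 2 1 ⇒ 0 B 0 2 1 ⇒ 0 2 0 2 1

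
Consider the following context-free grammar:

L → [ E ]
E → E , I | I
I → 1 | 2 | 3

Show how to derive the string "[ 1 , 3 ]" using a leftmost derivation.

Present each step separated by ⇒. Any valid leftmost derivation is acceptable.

L ⇒ [ E ] ⇒ [ E , I ] ⇒ [ I , I ] ⇒ [ 1 , I ] ⇒ [ 1 , 3 ]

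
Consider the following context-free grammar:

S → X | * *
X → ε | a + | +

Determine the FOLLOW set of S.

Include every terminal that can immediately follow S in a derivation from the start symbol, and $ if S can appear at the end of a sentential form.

We compute FOLLOW(S) using the standard algorithm.
FOLLOW(S) starts with {$}.
FIRST(S) = {*, +, a, ε}
FIRST(X) = {+, a, ε}
FOLLOW(S) = {$}
FOLLOW(X) = {$}
Therefore, FOLLOW(S) = {$}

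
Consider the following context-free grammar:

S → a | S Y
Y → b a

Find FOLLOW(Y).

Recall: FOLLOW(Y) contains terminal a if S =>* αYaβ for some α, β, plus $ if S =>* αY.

We compute FOLLOW(Y) using the standard algorithm.
FOLLOW(S) starts with {$}.
FIRST(S) = {a}
FIRST(Y) = {b}
FOLLOW(S) = {$, b}
FOLLOW(Y) = {$, b}
Therefore, FOLLOW(Y) = {$, b}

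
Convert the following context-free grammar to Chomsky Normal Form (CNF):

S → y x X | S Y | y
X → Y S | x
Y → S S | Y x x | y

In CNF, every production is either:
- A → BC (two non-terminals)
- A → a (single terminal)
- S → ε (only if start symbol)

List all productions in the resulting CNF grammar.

TY → y; TX → x; S → y; X → x; Y → y; S → TY X0; X0 → TX X; S → S Y; X → Y S; Y → S S; Y → Y X1; X1 → TX TX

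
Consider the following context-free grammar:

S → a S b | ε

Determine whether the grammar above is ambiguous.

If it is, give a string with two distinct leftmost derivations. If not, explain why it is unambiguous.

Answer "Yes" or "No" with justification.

No - the grammar is unambiguous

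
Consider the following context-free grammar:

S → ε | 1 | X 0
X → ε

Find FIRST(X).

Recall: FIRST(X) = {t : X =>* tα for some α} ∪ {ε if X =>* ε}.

We compute FIRST(X) using the standard algorithm.
FIRST(S) = {0, 1, ε}
FIRST(X) = {ε}
Therefore, FIRST(X) = {ε}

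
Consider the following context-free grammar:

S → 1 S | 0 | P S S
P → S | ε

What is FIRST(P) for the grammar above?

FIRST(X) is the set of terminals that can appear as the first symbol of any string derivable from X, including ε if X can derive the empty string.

We compute FIRST(P) using the standard algorithm.
FIRST(P) = {0, 1, ε}
FIRST(S) = {0, 1}
Therefore, FIRST(P) = {0, 1, ε}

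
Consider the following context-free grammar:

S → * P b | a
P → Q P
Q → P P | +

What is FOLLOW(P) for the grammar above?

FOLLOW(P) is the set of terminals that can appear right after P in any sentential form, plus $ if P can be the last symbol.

We compute FOLLOW(P) using the standard algorithm.
FOLLOW(S) starts with {$}.
FIRST(P) = {+}
FIRST(Q) = {+}
FIRST(S) = {*, a}
FOLLOW(P) = {+, b}
FOLLOW(Q) = {+}
FOLLOW(S) = {$}
Therefore, FOLLOW(P) = {+, b}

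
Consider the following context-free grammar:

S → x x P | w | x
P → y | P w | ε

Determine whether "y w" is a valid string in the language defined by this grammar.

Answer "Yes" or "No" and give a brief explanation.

No - no valid derivation exists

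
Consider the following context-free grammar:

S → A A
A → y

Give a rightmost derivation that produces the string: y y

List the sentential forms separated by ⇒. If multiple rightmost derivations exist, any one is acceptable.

S ⇒ A A ⇒ A y ⇒ y y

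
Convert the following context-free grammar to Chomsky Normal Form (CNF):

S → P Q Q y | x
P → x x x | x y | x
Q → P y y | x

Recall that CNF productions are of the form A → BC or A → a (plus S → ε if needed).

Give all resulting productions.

TY → y; S → x; TX → x; P → x; Q → x; S → P X0; X0 → Q X1; X1 → Q TY; P → TX X2; X2 → TX TX; P → TX TY; Q → P X3; X3 → TY TY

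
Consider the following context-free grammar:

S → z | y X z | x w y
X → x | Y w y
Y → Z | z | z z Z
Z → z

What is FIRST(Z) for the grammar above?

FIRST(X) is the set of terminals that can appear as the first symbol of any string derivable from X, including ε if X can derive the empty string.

We compute FIRST(Z) using the standard algorithm.
FIRST(S) = {x, y, z}
FIRST(X) = {x, z}
FIRST(Y) = {z}
FIRST(Z) = {z}
Therefore, FIRST(Z) = {z}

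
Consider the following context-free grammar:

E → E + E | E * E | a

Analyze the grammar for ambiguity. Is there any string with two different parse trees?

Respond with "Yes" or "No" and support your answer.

Yes - the string 'a * a + a + a + a + a' has two distinct parse trees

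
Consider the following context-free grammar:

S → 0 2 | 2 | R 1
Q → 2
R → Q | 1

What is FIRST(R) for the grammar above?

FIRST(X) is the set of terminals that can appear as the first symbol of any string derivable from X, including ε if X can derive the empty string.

We compute FIRST(R) using the standard algorithm.
FIRST(Q) = {2}
FIRST(R) = {1, 2}
FIRST(S) = {0, 1, 2}
Therefore, FIRST(R) = {1, 2}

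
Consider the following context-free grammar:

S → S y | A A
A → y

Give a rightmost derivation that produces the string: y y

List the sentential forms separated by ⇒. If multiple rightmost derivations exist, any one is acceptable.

S ⇒ A A ⇒ A y ⇒ y y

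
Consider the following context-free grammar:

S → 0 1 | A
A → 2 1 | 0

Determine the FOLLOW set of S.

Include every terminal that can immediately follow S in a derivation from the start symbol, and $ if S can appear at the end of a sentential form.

We compute FOLLOW(S) using the standard algorithm.
FOLLOW(S) starts with {$}.
FIRST(A) = {0, 2}
FIRST(S) = {0, 2}
FOLLOW(A) = {$}
FOLLOW(S) = {$}
Therefore, FOLLOW(S) = {$}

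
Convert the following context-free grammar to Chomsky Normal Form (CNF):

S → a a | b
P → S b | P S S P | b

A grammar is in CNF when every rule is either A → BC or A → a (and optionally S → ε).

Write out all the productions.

TA → a; S → b; TB → b; P → b; S → TA TA; P → S TB; P → P X0; X0 → S X1; X1 → S P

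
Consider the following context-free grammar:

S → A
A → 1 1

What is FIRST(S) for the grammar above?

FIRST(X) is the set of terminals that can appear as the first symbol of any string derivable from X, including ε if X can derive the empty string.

We compute FIRST(S) using the standard algorithm.
FIRST(A) = {1}
FIRST(S) = {1}
Therefore, FIRST(S) = {1}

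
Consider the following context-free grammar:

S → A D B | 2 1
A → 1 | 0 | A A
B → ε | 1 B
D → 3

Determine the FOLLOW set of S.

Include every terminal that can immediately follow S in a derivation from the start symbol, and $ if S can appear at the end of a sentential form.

We compute FOLLOW(S) using the standard algorithm.
FOLLOW(S) starts with {$}.
FIRST(A) = {0, 1}
FIRST(B) = {1, ε}
FIRST(D) = {3}
FIRST(S) = {0, 1, 2}
FOLLOW(A) = {0, 1, 3}
FOLLOW(B) = {$}
FOLLOW(D) = {$, 1}
FOLLOW(S) = {$}
Therefore, FOLLOW(S) = {$}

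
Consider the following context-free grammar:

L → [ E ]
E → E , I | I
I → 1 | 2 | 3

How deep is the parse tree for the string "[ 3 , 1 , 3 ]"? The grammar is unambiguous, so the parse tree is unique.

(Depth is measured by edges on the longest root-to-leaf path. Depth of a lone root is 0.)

5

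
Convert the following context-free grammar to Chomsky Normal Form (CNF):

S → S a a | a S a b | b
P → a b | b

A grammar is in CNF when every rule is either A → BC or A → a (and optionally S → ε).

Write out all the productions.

TA → a; TB → b; S → b; P → b; S → S X0; X0 → TA TA; S → TA X1; X1 → S X2; X2 → TA TB; P → TA TB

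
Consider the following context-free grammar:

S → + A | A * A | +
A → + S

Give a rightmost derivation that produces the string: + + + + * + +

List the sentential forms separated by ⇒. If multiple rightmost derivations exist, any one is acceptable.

S ⇒ + A ⇒ + + S ⇒ + + A * A ⇒ + + A * + S ⇒ + + A * + + ⇒ + + + S * + + ⇒ + + + + * + +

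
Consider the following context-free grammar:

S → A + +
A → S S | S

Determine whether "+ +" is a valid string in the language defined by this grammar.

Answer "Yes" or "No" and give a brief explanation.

No - no valid derivation exists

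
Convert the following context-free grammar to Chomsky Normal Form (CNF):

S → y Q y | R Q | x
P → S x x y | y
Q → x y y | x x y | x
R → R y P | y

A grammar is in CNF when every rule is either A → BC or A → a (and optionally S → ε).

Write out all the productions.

TY → y; S → x; TX → x; P → y; Q → x; R → y; S → TY X0; X0 → Q TY; S → R Q; P → S X1; X1 → TX X2; X2 → TX TY; Q → TX X3; X3 → TY TY; Q → TX X4; X4 → TX TY; R → R X5; X5 → TY P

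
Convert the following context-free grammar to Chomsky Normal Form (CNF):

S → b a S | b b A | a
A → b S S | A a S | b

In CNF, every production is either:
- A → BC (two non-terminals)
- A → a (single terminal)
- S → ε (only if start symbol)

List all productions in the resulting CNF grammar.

TB → b; TA → a; S → a; A → b; S → TB X0; X0 → TA S; S → TB X1; X1 → TB A; A → TB X2; X2 → S S; A → A X3; X3 → TA S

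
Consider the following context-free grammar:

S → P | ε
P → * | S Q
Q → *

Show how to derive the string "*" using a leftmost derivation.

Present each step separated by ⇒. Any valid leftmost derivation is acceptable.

S ⇒ P ⇒ S Q ⇒ Q ⇒ *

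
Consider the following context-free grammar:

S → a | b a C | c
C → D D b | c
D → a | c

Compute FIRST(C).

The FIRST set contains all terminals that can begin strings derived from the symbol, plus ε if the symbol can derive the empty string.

We compute FIRST(C) using the standard algorithm.
FIRST(C) = {a, c}
FIRST(D) = {a, c}
FIRST(S) = {a, b, c}
Therefore, FIRST(C) = {a, c}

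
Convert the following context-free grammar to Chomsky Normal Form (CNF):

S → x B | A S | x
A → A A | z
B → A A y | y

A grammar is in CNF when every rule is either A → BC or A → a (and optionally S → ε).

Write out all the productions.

TX → x; S → x; A → z; TY → y; B → y; S → TX B; S → A S; A → A A; B → A X0; X0 → A TY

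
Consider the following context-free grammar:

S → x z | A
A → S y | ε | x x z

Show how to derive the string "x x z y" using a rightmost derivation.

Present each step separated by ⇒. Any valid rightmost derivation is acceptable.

S ⇒ A ⇒ S y ⇒ A y ⇒ x x z y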